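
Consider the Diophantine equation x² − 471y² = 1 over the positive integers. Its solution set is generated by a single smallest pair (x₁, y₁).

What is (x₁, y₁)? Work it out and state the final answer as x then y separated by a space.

√471 → a₀=21, period (1,2,2,1,3,…,2,1,42); ℓ=14 even so k=13
i=0: a=21 ⇒ p=21, q=1
i=1: a=1 ⇒ p=22, q=1
i=2: a=2 ⇒ p=65, q=3
…
i=7: a=14 ⇒ p=48809, q=2249
i=8: a=4 ⇒ p=198665, q=9154
…
i=10: a=1 ⇒ p=843469, q=38865
…
i=12: a=2 ⇒ p=5506953, q=253747
i=13: a=1 ⇒ p=7838695, q=361188
fundamental: x₁=7838695, y₁=361188  (since 61445139303025 − 471·130456771344 = 1)

7838695 361188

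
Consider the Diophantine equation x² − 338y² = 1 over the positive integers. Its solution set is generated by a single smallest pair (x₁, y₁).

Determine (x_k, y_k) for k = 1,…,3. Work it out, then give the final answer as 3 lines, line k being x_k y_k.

√338 → a₀=18, period (2,1,1,2,36); ℓ=5 odd so k=9
k=0  a_k=18  p_k/q_k = 18/1
k=1  a_k=2  p_k/q_k = 37/2
…
k=5  a_k=36  p_k/q_k = 8696/473
…
k=8  a_k=1  p_k/q_k = 43958/2391
k=9  a_k=2  p_k/q_k = 114243/6214
(x₁, y₁) = (114243, 6214);  114243² − 338·6214² = 1 ✓
k=2:  x_2 = 114243·114243+338·6214·6214 = 26102926097,  y_2 = 114243·6214+6214·114243 = 1419812004
k=3:  x_3 = 114243·26102926097+338·6214·1419812004 = 5964153172084899,  y_3 = 114243·1419812004+6214·26102926097 = 324407165539730

114243 6214
26102926097 1419812004
5964153172084899 324407165539730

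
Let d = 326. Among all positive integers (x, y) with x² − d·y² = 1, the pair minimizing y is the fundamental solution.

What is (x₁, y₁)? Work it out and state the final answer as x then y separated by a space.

√326 → a₀=18, period (18,36); ℓ=2 even so k=1
k=0  a_k=18  p_k/q_k = 18/1
k=1  a_k=18  p_k/q_k = 325/18
→ (325, 18).  Check: 325²=105625, 326·18²=105624, difference 1.

325 18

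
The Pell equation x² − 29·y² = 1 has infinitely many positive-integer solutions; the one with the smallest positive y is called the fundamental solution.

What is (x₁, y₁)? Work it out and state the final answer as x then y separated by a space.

9801 1820

[5; 2,1,1,2,10] for √29; ℓ=5 ⇒ convergent index 9
step 0: (5, 1)  from 5·(1,0) + (0,1)
…
step 2: (16, 3)  from 1·(11,2) + (5,1)
…
step 6: (1524, 283)  from 2·(727,135) + (70,13)
step 7: (2251, 418)  from 1·(1524,283) + (727,135)
step 8: (3775, 701)  from 1·(2251,418) + (1524,283)
step 9: (9801, 1820)  from 2·(3775,701) + (2251,418)
→ (9801, 1820).  Check: 9801²=96059601, 29·1820²=96059600, difference 1.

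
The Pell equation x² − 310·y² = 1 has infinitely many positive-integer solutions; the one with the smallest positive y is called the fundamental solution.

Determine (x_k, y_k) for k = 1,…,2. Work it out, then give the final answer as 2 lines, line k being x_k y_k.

848719 48204
1440647881921 81823301352

√310 → a₀=17, period (1,1,1,1,5,…,1,1,34); ℓ=16 even so k=15
step 0: (17, 1)  from 17·(1,0) + (0,1)
…
step 2: (35, 2)  from 1·(18,1) + (17,1)
…
step 4: (88, 5)  from 1·(53,3) + (35,2)
…
step 6: (1567, 89)  from 3·(493,28) + (88,5)
step 7: (2060, 117)  from 1·(1567,89) + (493,28)
…
step 10: (28928, 1643)  from 3·(7747,440) + (5687,323)
step 11: (152387, 8655)  from 5·(28928,1643) + (7747,440)
…
step 14: (515017, 29251)  from 1·(333702,18953) + (181315,10298)
step 15: (848719, 48204)  from 1·(515017,29251) + (333702,18953)
→ (848719, 48204).  Check: 848719²=720323940961, 310·48204²=720323940960, difference 1.
k=2:  x_2 = 848719·848719+310·48204·48204 = 1440647881921,  y_2 = 848719·48204+48204·848719 = 81823301352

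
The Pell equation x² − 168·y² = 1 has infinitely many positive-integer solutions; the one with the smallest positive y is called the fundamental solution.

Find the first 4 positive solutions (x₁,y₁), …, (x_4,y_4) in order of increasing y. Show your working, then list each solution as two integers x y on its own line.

√168 → a₀=12, period (1,24); ℓ=2 even so k=1
k=0  a_k=12  p_k/q_k = 12/1
k=1  a_k=1  p_k/q_k = 13/1
(x₁, y₁) = (13, 1);  13² − 168·1² = 1 ✓
n=2: (13,1)∘(13,1) = (13·13+168·1·1, 13·1+1·13) = (337,26)
n=3: (337,26)∘(13,1) = (13·337+168·1·26, 13·26+1·337) = (8749,675)
n=4: (8749,675)∘(13,1) = (13·8749+168·1·675, 13·675+1·8749) = (227137,17524)

13 1
337 26
8749 675
227137 17524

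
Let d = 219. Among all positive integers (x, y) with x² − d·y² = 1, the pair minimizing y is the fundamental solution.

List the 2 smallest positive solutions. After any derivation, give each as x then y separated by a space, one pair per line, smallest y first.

√219 → a₀=14, period (1,3,1,28); ℓ=4 even so k=3
a_0=14:  p_0=14·1+0=14,  q_0=14·0+1=1
a_1=1:  p_1=1·14+1=15,  q_1=1·1+0=1
a_2=3:  p_2=3·15+14=59,  q_2=3·1+1=4
a_3=1:  p_3=1·59+15=74,  q_3=1·4+1=5
fundamental: x₁=74, y₁=5  (since 5476 − 219·25 = 1)
n=2: (74,5)∘(74,5) = (74·74+219·5·5, 74·5+5·74) = (10951,740)

74 5
10951 740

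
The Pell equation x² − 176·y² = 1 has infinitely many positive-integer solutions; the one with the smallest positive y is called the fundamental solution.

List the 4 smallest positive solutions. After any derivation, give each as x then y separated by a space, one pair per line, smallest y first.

[13; 3,1,3,26] for √176; ℓ=4 ⇒ convergent index 3
i=0: a=13 ⇒ p=13, q=1
i=1: a=3 ⇒ p=40, q=3
i=2: a=1 ⇒ p=53, q=4
i=3: a=3 ⇒ p=199, q=15
→ (199, 15).  Check: 199²=39601, 176·15²=39600, difference 1.
(199+15√176)^2 = 79201 + 5970√176
(199+15√176)^3 = 31521799 + 2376045√176
(199+15√176)^4 = 12545596801 + 945659940√176

199 15
79201 5970
31521799 2376045
12545596801 945659940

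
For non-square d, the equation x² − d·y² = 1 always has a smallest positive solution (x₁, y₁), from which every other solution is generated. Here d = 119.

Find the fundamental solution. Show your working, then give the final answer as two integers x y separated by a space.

120 11

d=119: √d = [10; 1,9,1,20] (ℓ=4, even), read p_3/q_3
a_0=10:  p_0=10·1+0=10,  q_0=10·0+1=1
…
a_2=9:  p_2=9·11+10=109,  q_2=9·1+1=10
a_3=1:  p_3=1·109+11=120,  q_3=1·10+1=11
fundamental: x₁=120, y₁=11  (since 14400 − 119·121 = 1)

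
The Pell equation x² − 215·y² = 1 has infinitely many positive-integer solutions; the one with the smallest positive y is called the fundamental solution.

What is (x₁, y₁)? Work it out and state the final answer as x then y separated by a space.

44 3

√215 → a₀=14, period (1,1,1,28); ℓ=4 even so k=3
step 0: (14, 1)  from 14·(1,0) + (0,1)
step 1: (15, 1)  from 1·(14,1) + (1,0)
step 2: (29, 2)  from 1·(15,1) + (14,1)
step 3: (44, 3)  from 1·(29,2) + (15,1)
fundamental: x₁=44, y₁=3  (since 1936 − 215·9 = 1)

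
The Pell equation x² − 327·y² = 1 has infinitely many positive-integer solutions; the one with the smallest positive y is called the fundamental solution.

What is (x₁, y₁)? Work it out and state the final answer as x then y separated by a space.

[18; 12,36] for √327; ℓ=2 ⇒ convergent index 1
step 0: (18, 1)  from 18·(1,0) + (0,1)
step 1: (217, 12)  from 12·(18,1) + (1,0)
(x₁, y₁) = (217, 12);  217² − 327·12² = 1 ✓

217 12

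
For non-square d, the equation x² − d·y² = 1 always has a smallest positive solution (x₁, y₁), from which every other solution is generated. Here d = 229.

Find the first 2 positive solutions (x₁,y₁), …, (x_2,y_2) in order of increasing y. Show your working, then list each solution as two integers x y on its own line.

5848201 386460
68402909872801 4520191516920

√229 = [15; 7,1,1,7,30, …], period ℓ=5 (odd) → k=9
k=0  a_k=15  p_k/q_k = 15/1
…
k=3  a_k=1  p_k/q_k = 227/15
…
k=5  a_k=30  p_k/q_k = 51527/3405
…
k=8  a_k=1  p_k/q_k = 776325/51301
k=9  a_k=7  p_k/q_k = 5848201/386460
fundamental: x₁=5848201, y₁=386460  (since 34201454936401 − 229·149351331600 = 1)
(x_2, y_2) = (5848201·5848201 + 229·386460·386460, 5848201·386460 + 386460·5848201) = (68402909872801, 4520191516920)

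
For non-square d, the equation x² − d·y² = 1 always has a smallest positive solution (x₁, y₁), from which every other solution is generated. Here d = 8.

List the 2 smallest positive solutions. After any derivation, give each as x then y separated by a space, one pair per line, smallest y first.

3 1
17 6

[2; 1,4] for √8; ℓ=2 ⇒ convergent index 1
a_0=2:  p_0=2·1+0=2,  q_0=2·0+1=1
a_1=1:  p_1=1·2+1=3,  q_1=1·1+0=1
→ (3, 1).  Check: 3²=9, 8·1²=8, difference 1.
(3+1√8)^2 = 17 + 6√8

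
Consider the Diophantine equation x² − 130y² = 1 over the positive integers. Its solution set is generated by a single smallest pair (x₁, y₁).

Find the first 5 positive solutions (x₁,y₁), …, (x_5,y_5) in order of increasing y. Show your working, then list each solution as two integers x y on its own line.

6499 570
84474001 7408860
1097993058499 96300361710
14271713689896001 1251712094097720
185503733443275162499 16269753702781802850

√130 = [11; 2,2,22, …], period ℓ=3 (odd) → k=5
i=0: a=11 ⇒ p=11, q=1
…
i=2: a=2 ⇒ p=57, q=5
i=3: a=22 ⇒ p=1277, q=112
i=4: a=2 ⇒ p=2611, q=229
i=5: a=2 ⇒ p=6499, q=570
(x₁, y₁) = (6499, 570);  6499² − 130·570² = 1 ✓
(x_2, y_2) = (6499·6499 + 130·570·570, 6499·570 + 570·6499) = (84474001, 7408860)
(x_3, y_3) = (6499·84474001 + 130·570·7408860, 6499·7408860 + 570·84474001) = (1097993058499, 96300361710)
(x_4, y_4) = (6499·1097993058499 + 130·570·96300361710, 6499·96300361710 + 570·1097993058499) = (14271713689896001, 1251712094097720)
(x_5, y_5) = (6499·14271713689896001 + 130·570·1251712094097720, 6499·1251712094097720 + 570·14271713689896001) = (185503733443275162499, 16269753702781802850)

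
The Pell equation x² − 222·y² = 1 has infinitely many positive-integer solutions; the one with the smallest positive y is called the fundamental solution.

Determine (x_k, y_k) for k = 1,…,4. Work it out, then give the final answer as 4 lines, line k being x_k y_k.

149 10
44401 2980
13231349 888030
3942897601 264629960

[14; 1,8,1,28] for √222; ℓ=4 ⇒ convergent index 3
i=0: a=14 ⇒ p=14, q=1
i=1: a=1 ⇒ p=15, q=1
i=2: a=8 ⇒ p=134, q=9
i=3: a=1 ⇒ p=149, q=10
→ (149, 10).  Check: 149²=22201, 222·10²=22200, difference 1.
k=2:  x_2 = 149·149+222·10·10 = 44401,  y_2 = 149·10+10·149 = 2980
k=3:  x_3 = 149·44401+222·10·2980 = 13231349,  y_3 = 149·2980+10·44401 = 888030
k=4:  x_4 = 149·13231349+222·10·888030 = 3942897601,  y_4 = 149·888030+10·13231349 = 264629960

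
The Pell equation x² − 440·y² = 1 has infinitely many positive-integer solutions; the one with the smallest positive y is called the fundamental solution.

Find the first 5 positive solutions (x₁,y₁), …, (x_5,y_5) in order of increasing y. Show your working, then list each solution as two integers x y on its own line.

21 1
881 42
36981 1763
1552321 74004
65160501 3106405

d=440: √d = [20; 1,40] (ℓ=2, even), read p_1/q_1
a_0=20:  p_0=20·1+0=20,  q_0=20·0+1=1
a_1=1:  p_1=1·20+1=21,  q_1=1·1+0=1
→ (21, 1).  Check: 21²=441, 440·1²=440, difference 1.
(x_2, y_2) = (21·21 + 440·1·1, 21·1 + 1·21) = (881, 42)
(x_3, y_3) = (21·881 + 440·1·42, 21·42 + 1·881) = (36981, 1763)
(x_4, y_4) = (21·36981 + 440·1·1763, 21·1763 + 1·36981) = (1552321, 74004)
(x_5, y_5) = (21·1552321 + 440·1·74004, 21·74004 + 1·1552321) = (65160501, 3106405)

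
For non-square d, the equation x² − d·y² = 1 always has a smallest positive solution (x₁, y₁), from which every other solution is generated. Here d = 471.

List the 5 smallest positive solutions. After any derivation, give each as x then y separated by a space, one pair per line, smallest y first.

√471 → a₀=21, period (1,2,2,1,3,…,2,1,42); ℓ=14 even so k=13
a_0=21:  p_0=21·1+0=21,  q_0=21·0+1=1
a_1=1:  p_1=1·21+1=22,  q_1=1·1+0=1
a_2=2:  p_2=2·22+21=65,  q_2=2·1+1=3
a_3=2:  p_3=2·65+22=152,  q_3=2·3+1=7
a_4=1:  p_4=1·152+65=217,  q_4=1·7+3=10
a_5=3:  p_5=3·217+152=803,  q_5=3·10+7=37
a_6=4:  p_6=4·803+217=3429,  q_6=4·37+10=158
a_7=14:  p_7=14·3429+803=48809,  q_7=14·158+37=2249
…
a_10=1:  p_10=1·644804+198665=843469,  q_10=1·29711+9154=38865
a_11=2:  p_11=2·843469+644804=2331742,  q_11=2·38865+29711=107441
a_12=2:  p_12=2·2331742+843469=5506953,  q_12=2·107441+38865=253747
a_13=1:  p_13=1·5506953+2331742=7838695,  q_13=1·253747+107441=361188
fundamental: x₁=7838695, y₁=361188  (since 61445139303025 − 471·130456771344 = 1)
n=2: (7838695,361188)∘(7838695,361188) = (7838695·7838695+471·361188·361188, 7838695·361188+361188·7838695) = (122890278606049,5662485139320)
n=3: (122890278606049,5662485139320)∘(7838695,361188) = (7838695·122890278606049+471·361188·5662485139320, 7838695·5662485139320+361188·122890278606049) = (1926598824915678693415,88772987898323613612)
n=4: (1926598824915678693415,88772987898323613612)∘(7838695,361188) = (7838695·1926598824915678693415+471·361188·88772987898323613612, 7838695·88772987898323613612+361188·1926598824915678693415) = (30204041151744689101078780801,1391728752747293974319493360)
n=5: (30204041151744689101078780801,1391728752747293974319493360)∘(7838695,361188) = (7838695·30204041151744689101078780801+471·361188·1391728752747293974319493360, 7838695·1391728752747293974319493360+361188·30204041151744689101078780801) = (473520532711948744867536551663095975,21818674431032810307068783683516788)

7838695 361188
122890278606049 5662485139320
1926598824915678693415 88772987898323613612
30204041151744689101078780801 1391728752747293974319493360
473520532711948744867536551663095975 21818674431032810307068783683516788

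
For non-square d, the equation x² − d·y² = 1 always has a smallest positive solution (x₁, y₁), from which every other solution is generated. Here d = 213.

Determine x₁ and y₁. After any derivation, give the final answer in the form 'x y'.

d=213: √d = [14; 1,1,2,6,1,8,1,6,2,1,1,28] (ℓ=12, even), read p_11/q_11
k=0  a_k=14  p_k/q_k = 14/1
k=1  a_k=1  p_k/q_k = 15/1
…
k=3  a_k=2  p_k/q_k = 73/5
…
k=10  a_k=1  p_k/q_k = 115574/7919
k=11  a_k=1  p_k/q_k = 194399/13320
fundamental: x₁=194399, y₁=13320  (since 37790971201 − 213·177422400 = 1)

194399 13320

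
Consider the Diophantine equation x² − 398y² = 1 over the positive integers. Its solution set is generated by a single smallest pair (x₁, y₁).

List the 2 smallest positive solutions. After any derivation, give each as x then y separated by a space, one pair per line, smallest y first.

d=398: √d = [19; 1,18,1,38] (ℓ=4, even), read p_3/q_3
i=0: a=19 ⇒ p=19, q=1
i=1: a=1 ⇒ p=20, q=1
i=2: a=18 ⇒ p=379, q=19
i=3: a=1 ⇒ p=399, q=20
(x₁, y₁) = (399, 20);  399² − 398·20² = 1 ✓
(399+20√398)^2 = 318401 + 15960√398

399 20
318401 15960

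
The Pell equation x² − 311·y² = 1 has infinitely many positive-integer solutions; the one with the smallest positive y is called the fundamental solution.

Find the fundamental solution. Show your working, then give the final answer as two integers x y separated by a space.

16883880 957397

d=311: √d = [17; 1,1,1,2,1,…,1,1,34] (ℓ=16, even), read p_15/q_15
step 0: (17, 1)  from 17·(1,0) + (0,1)
step 1: (18, 1)  from 1·(17,1) + (1,0)
step 2: (35, 2)  from 1·(18,1) + (17,1)
…
step 4: (141, 8)  from 2·(53,3) + (35,2)
step 5: (194, 11)  from 1·(141,8) + (53,3)
step 6: (1305, 74)  from 6·(194,11) + (141,8)
step 7: (4109, 233)  from 3·(1305,74) + (194,11)
…
step 9: (217583, 12338)  from 3·(71158,4035) + (4109,233)
…
step 14: (10724507, 608131)  from 1·(6159373,349266) + (4565134,258865)
step 15: (16883880, 957397)  from 1·(10724507,608131) + (6159373,349266)
→ (16883880, 957397).  Check: 16883880²=285065403854400, 311·957397²=285065403854399, difference 1.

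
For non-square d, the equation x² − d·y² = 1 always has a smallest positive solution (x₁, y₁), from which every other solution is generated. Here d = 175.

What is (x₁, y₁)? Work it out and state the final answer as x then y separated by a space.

2024 153

√175 = [13; 4,2,1,2,4,26, …], period ℓ=6 (even) → k=5
k=0  a_k=13  p_k/q_k = 13/1
k=1  a_k=4  p_k/q_k = 53/4
k=2  a_k=2  p_k/q_k = 119/9
k=3  a_k=1  p_k/q_k = 172/13
k=4  a_k=2  p_k/q_k = 463/35
k=5  a_k=4  p_k/q_k = 2024/153
fundamental: x₁=2024, y₁=153  (since 4096576 − 175·23409 = 1)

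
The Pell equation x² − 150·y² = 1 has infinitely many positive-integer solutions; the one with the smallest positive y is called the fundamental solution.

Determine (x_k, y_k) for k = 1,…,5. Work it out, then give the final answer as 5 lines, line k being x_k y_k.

√150 → a₀=12, period (4,24); ℓ=2 even so k=1
i=0: a=12 ⇒ p=12, q=1
i=1: a=4 ⇒ p=49, q=4
(x₁, y₁) = (49, 4);  49² − 150·4² = 1 ✓
n=2: (49,4)∘(49,4) = (49·49+150·4·4, 49·4+4·49) = (4801,392)
n=3: (4801,392)∘(49,4) = (49·4801+150·4·392, 49·392+4·4801) = (470449,38412)
n=4: (470449,38412)∘(49,4) = (49·470449+150·4·38412, 49·38412+4·470449) = (46099201,3763984)
n=5: (46099201,3763984)∘(49,4) = (49·46099201+150·4·3763984, 49·3763984+4·46099201) = (4517251249,368832020)

49 4
4801 392
470449 38412
46099201 3763984
4517251249 368832020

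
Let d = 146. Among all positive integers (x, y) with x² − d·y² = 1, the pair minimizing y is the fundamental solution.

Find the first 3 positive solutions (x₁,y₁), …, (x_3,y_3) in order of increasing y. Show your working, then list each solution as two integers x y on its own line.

145 12
42049 3480
12194065 1009188

[12; 12,24] for √146; ℓ=2 ⇒ convergent index 1
k=0  a_k=12  p_k/q_k = 12/1
k=1  a_k=12  p_k/q_k = 145/12
fundamental: x₁=145, y₁=12  (since 21025 − 146·144 = 1)
k=2:  x_2 = 145·145+146·12·12 = 42049,  y_2 = 145·12+12·145 = 3480
k=3:  x_3 = 145·42049+146·12·3480 = 12194065,  y_3 = 145·3480+12·42049 = 1009188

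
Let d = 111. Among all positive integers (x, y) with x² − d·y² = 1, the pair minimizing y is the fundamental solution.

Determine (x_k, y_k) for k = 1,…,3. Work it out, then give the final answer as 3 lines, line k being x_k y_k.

√111 → a₀=10, period (1,1,6,1,1,20); ℓ=6 even so k=5
i=0: a=10 ⇒ p=10, q=1
…
i=2: a=1 ⇒ p=21, q=2
…
i=4: a=1 ⇒ p=158, q=15
i=5: a=1 ⇒ p=295, q=28
(x₁, y₁) = (295, 28);  295² − 111·28² = 1 ✓
n=2: (295,28)∘(295,28) = (295·295+111·28·28, 295·28+28·295) = (174049,16520)
n=3: (174049,16520)∘(295,28) = (295·174049+111·28·16520, 295·16520+28·174049) = (102688615,9746772)

295 28
174049 16520
102688615 9746772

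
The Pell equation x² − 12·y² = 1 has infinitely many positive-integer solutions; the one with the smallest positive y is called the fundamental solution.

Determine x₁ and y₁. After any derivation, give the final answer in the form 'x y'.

√12 → a₀=3, period (2,6); ℓ=2 even so k=1
i=0: a=3 ⇒ p=3, q=1
i=1: a=2 ⇒ p=7, q=2
→ (7, 2).  Check: 7²=49, 12·2²=48, difference 1.

7 2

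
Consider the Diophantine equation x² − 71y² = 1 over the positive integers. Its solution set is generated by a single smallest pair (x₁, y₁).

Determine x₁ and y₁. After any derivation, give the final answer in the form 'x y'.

3480 413

d=71: √d = [8; 2,2,1,7,1,2,2,16] (ℓ=8, even), read p_7/q_7
k=0  a_k=8  p_k/q_k = 8/1
k=1  a_k=2  p_k/q_k = 17/2
…
k=3  a_k=1  p_k/q_k = 59/7
k=4  a_k=7  p_k/q_k = 455/54
…
k=6  a_k=2  p_k/q_k = 1483/176
k=7  a_k=2  p_k/q_k = 3480/413
(x₁, y₁) = (3480, 413);  3480² − 71·413² = 1 ✓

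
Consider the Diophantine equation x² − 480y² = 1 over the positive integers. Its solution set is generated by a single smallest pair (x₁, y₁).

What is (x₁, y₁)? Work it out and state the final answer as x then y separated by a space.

[21; 1,9,1,42] for √480; ℓ=4 ⇒ convergent index 3
k=0  a_k=21  p_k/q_k = 21/1
…
k=2  a_k=9  p_k/q_k = 219/10
k=3  a_k=1  p_k/q_k = 241/11
(x₁, y₁) = (241, 11);  241² − 480·11² = 1 ✓

241 11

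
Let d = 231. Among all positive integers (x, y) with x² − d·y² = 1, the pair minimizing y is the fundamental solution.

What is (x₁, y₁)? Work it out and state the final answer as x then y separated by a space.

√231 → a₀=15, period (5,30); ℓ=2 even so k=1
step 0: (15, 1)  from 15·(1,0) + (0,1)
step 1: (76, 5)  from 5·(15,1) + (1,0)
(x₁, y₁) = (76, 5);  76² − 231·5² = 1 ✓

76 5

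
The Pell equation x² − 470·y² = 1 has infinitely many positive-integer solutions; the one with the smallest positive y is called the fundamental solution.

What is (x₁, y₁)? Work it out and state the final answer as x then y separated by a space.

1691 78

d=470: √d = [21; 1,2,8,2,1,42] (ℓ=6, even), read p_5/q_5
i=0: a=21 ⇒ p=21, q=1
…
i=4: a=2 ⇒ p=1149, q=53
i=5: a=1 ⇒ p=1691, q=78
(x₁, y₁) = (1691, 78);  1691² − 470·78² = 1 ✓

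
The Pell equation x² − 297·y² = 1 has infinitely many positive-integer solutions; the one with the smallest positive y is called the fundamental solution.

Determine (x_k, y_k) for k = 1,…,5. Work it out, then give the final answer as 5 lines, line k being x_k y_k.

48599 2820
4723725601 274098360
459136680917399 26641812392460
44627167107085622401 2589530880648228720
4337671388015371645214999 251697222510604722734100

√297 → a₀=17, period (4,3,1,1,2,1,1,3,4,34); ℓ=10 even so k=9
k=0  a_k=17  p_k/q_k = 17/1
…
k=4  a_k=1  p_k/q_k = 517/30
…
k=6  a_k=1  p_k/q_k = 1844/107
k=7  a_k=1  p_k/q_k = 3171/184
k=8  a_k=3  p_k/q_k = 11357/659
k=9  a_k=4  p_k/q_k = 48599/2820
fundamental: x₁=48599, y₁=2820  (since 2361862801 − 297·7952400 = 1)
(x_2, y_2) = (48599·48599 + 297·2820·2820, 48599·2820 + 2820·48599) = (4723725601, 274098360)
(x_3, y_3) = (48599·4723725601 + 297·2820·274098360, 48599·274098360 + 2820·4723725601) = (459136680917399, 26641812392460)
(x_4, y_4) = (48599·459136680917399 + 297·2820·26641812392460, 48599·26641812392460 + 2820·459136680917399) = (44627167107085622401, 2589530880648228720)
(x_5, y_5) = (48599·44627167107085622401 + 297·2820·2589530880648228720, 48599·2589530880648228720 + 2820·44627167107085622401) = (4337671388015371645214999, 251697222510604722734100)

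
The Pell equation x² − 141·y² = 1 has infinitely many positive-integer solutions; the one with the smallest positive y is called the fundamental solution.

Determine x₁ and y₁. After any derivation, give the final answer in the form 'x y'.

√141 → a₀=11, period (1,6,1,22); ℓ=4 even so k=3
k=0  a_k=11  p_k/q_k = 11/1
k=1  a_k=1  p_k/q_k = 12/1
k=2  a_k=6  p_k/q_k = 83/7
k=3  a_k=1  p_k/q_k = 95/8
fundamental: x₁=95, y₁=8  (since 9025 − 141·64 = 1)

95 8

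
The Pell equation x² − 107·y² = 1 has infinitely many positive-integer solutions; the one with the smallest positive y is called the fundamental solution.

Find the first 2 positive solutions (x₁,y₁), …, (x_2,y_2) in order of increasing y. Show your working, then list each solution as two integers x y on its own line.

d=107: √d = [10; 2,1,9,1,2,20] (ℓ=6, even), read p_5/q_5
a_0=10:  p_0=10·1+0=10,  q_0=10·0+1=1
…
a_2=1:  p_2=1·21+10=31,  q_2=1·2+1=3
a_3=9:  p_3=9·31+21=300,  q_3=9·3+2=29
a_4=1:  p_4=1·300+31=331,  q_4=1·29+3=32
a_5=2:  p_5=2·331+300=962,  q_5=2·32+29=93
→ (962, 93).  Check: 962²=925444, 107·93²=925443, difference 1.
(962+93√107)^2 = 1850887 + 178932√107

962 93
1850887 178932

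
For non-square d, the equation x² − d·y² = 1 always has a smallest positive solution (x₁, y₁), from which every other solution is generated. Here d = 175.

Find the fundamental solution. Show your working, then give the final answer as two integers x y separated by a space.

√175 → a₀=13, period (4,2,1,2,4,26); ℓ=6 even so k=5
i=0: a=13 ⇒ p=13, q=1
i=1: a=4 ⇒ p=53, q=4
…
i=3: a=1 ⇒ p=172, q=13
i=4: a=2 ⇒ p=463, q=35
i=5: a=4 ⇒ p=2024, q=153
→ (2024, 153).  Check: 2024²=4096576, 175·153²=4096575, difference 1.

2024 153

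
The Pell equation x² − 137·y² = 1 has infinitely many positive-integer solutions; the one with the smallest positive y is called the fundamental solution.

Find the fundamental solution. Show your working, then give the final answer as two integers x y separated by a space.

[11; 1,2,2,1,1,2,2,1,22] for √137; ℓ=9 ⇒ convergent index 17
i=0: a=11 ⇒ p=11, q=1
i=1: a=1 ⇒ p=12, q=1
i=2: a=2 ⇒ p=35, q=3
i=3: a=2 ⇒ p=82, q=7
i=4: a=1 ⇒ p=117, q=10
i=5: a=1 ⇒ p=199, q=17
i=6: a=2 ⇒ p=515, q=44
i=7: a=2 ⇒ p=1229, q=105
…
i=9: a=22 ⇒ p=39597, q=3383
i=10: a=1 ⇒ p=41341, q=3532
i=11: a=2 ⇒ p=122279, q=10447
i=12: a=2 ⇒ p=285899, q=24426
i=13: a=1 ⇒ p=408178, q=34873
i=14: a=1 ⇒ p=694077, q=59299
i=15: a=2 ⇒ p=1796332, q=153471
i=16: a=2 ⇒ p=4286741, q=366241
i=17: a=1 ⇒ p=6083073, q=519712
→ (6083073, 519712).  Check: 6083073²=37003777123329, 137·519712²=37003777123328, difference 1.

6083073 519712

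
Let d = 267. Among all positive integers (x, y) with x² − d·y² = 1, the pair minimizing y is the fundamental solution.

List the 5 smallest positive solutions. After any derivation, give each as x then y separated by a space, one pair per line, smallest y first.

√267 = [16; 2,1,15,1,2,32, …], period ℓ=6 (even) → k=5
i=0: a=16 ⇒ p=16, q=1
i=1: a=2 ⇒ p=33, q=2
…
i=3: a=15 ⇒ p=768, q=47
i=4: a=1 ⇒ p=817, q=50
i=5: a=2 ⇒ p=2402, q=147
fundamental: x₁=2402, y₁=147  (since 5769604 − 267·21609 = 1)
n=2: (2402,147)∘(2402,147) = (2402·2402+267·147·147, 2402·147+147·2402) = (11539207,706188)
n=3: (11539207,706188)∘(2402,147) = (2402·11539207+267·147·706188, 2402·706188+147·11539207) = (55434348026,3392527005)
n=4: (55434348026,3392527005)∘(2402,147) = (2402·55434348026+267·147·3392527005, 2402·3392527005+147·55434348026) = (266306596377697,16297699025832)
n=5: (266306596377697,16297699025832)∘(2402,147) = (2402·266306596377697+267·147·16297699025832, 2402·16297699025832+147·266306596377697) = (1279336833564108362,78294142727569923)

2402 147
11539207 706188
55434348026 3392527005
266306596377697 16297699025832
1279336833564108362 78294142727569923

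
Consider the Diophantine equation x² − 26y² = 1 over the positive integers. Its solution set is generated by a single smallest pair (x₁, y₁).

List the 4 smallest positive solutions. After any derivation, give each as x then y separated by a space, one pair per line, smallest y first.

√26 = [5; 10, …], period ℓ=1 (odd) → k=1
i=0: a=5 ⇒ p=5, q=1
i=1: a=10 ⇒ p=51, q=10
(x₁, y₁) = (51, 10);  51² − 26·10² = 1 ✓
(x_2, y_2) = (51·51 + 26·10·10, 51·10 + 10·51) = (5201, 1020)
(x_3, y_3) = (51·5201 + 26·10·1020, 51·1020 + 10·5201) = (530451, 104030)
(x_4, y_4) = (51·530451 + 26·10·104030, 51·104030 + 10·530451) = (54100801, 10610040)

51 10
5201 1020
530451 104030
54100801 10610040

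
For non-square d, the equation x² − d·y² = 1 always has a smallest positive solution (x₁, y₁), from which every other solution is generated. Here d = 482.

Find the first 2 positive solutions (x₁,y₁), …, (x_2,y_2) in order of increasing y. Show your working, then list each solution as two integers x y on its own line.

483 22
466577 21252

[21; 1,20,1,42] for √482; ℓ=4 ⇒ convergent index 3
i=0: a=21 ⇒ p=21, q=1
…
i=2: a=20 ⇒ p=461, q=21
i=3: a=1 ⇒ p=483, q=22
fundamental: x₁=483, y₁=22  (since 233289 − 482·484 = 1)
(x_2, y_2) = (483·483 + 482·22·22, 483·22 + 22·483) = (466577, 21252)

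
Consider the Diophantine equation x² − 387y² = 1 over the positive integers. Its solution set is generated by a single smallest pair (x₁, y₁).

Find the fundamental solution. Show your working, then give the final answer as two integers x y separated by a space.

[19; 1,2,19,2,1,38] for √387; ℓ=6 ⇒ convergent index 5
step 0: (19, 1)  from 19·(1,0) + (0,1)
step 1: (20, 1)  from 1·(19,1) + (1,0)
step 2: (59, 3)  from 2·(20,1) + (19,1)
step 3: (1141, 58)  from 19·(59,3) + (20,1)
step 4: (2341, 119)  from 2·(1141,58) + (59,3)
step 5: (3482, 177)  from 1·(2341,119) + (1141,58)
→ (3482, 177).  Check: 3482²=12124324, 387·177²=12124323, difference 1.

3482 177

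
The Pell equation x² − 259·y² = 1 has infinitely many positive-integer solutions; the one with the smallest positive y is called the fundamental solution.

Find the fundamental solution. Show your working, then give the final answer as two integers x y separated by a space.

847225 52644

√259 = [16; 10,1,2,3,4,3,2,1,10,32, …], period ℓ=10 (even) → k=9
a_0=16:  p_0=16·1+0=16,  q_0=16·0+1=1
a_1=10:  p_1=10·16+1=161,  q_1=10·1+0=10
a_2=1:  p_2=1·161+16=177,  q_2=1·10+1=11
…
a_4=3:  p_4=3·515+177=1722,  q_4=3·32+11=107
…
a_6=3:  p_6=3·7403+1722=23931,  q_6=3·460+107=1487
a_7=2:  p_7=2·23931+7403=55265,  q_7=2·1487+460=3434
a_8=1:  p_8=1·55265+23931=79196,  q_8=1·3434+1487=4921
a_9=10:  p_9=10·79196+55265=847225,  q_9=10·4921+3434=52644
fundamental: x₁=847225, y₁=52644  (since 717790200625 − 259·2771390736 = 1)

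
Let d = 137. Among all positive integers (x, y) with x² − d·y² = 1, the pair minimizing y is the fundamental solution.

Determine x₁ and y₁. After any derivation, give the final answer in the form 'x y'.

√137 → a₀=11, period (1,2,2,1,1,2,2,1,22); ℓ=9 odd so k=17
a_0=11:  p_0=11·1+0=11,  q_0=11·0+1=1
…
a_5=1:  p_5=1·117+82=199,  q_5=1·10+7=17
a_6=2:  p_6=2·199+117=515,  q_6=2·17+10=44
…
a_8=1:  p_8=1·1229+515=1744,  q_8=1·105+44=149
a_9=22:  p_9=22·1744+1229=39597,  q_9=22·149+105=3383
a_10=1:  p_10=1·39597+1744=41341,  q_10=1·3383+149=3532
a_11=2:  p_11=2·41341+39597=122279,  q_11=2·3532+3383=10447
a_12=2:  p_12=2·122279+41341=285899,  q_12=2·10447+3532=24426
…
a_14=1:  p_14=1·408178+285899=694077,  q_14=1·34873+24426=59299
a_15=2:  p_15=2·694077+408178=1796332,  q_15=2·59299+34873=153471
a_16=2:  p_16=2·1796332+694077=4286741,  q_16=2·153471+59299=366241
a_17=1:  p_17=1·4286741+1796332=6083073,  q_17=1·366241+153471=519712
(x₁, y₁) = (6083073, 519712);  6083073² − 137·519712² = 1 ✓

6083073 519712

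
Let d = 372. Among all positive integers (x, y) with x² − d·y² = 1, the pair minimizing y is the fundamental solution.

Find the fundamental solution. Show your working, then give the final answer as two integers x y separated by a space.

12151 630

[19; 3,2,12,2,3,38] for √372; ℓ=6 ⇒ convergent index 5
i=0: a=19 ⇒ p=19, q=1
i=1: a=3 ⇒ p=58, q=3
i=2: a=2 ⇒ p=135, q=7
i=3: a=12 ⇒ p=1678, q=87
i=4: a=2 ⇒ p=3491, q=181
i=5: a=3 ⇒ p=12151, q=630
(x₁, y₁) = (12151, 630);  12151² − 372·630² = 1 ✓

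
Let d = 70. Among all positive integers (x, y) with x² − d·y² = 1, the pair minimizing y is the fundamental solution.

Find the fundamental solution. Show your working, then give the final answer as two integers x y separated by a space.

251 30

d=70: √d = [8; 2,1,2,1,2,16] (ℓ=6, even), read p_5/q_5
step 0: (8, 1)  from 8·(1,0) + (0,1)
step 1: (17, 2)  from 2·(8,1) + (1,0)
step 2: (25, 3)  from 1·(17,2) + (8,1)
…
step 4: (92, 11)  from 1·(67,8) + (25,3)
step 5: (251, 30)  from 2·(92,11) + (67,8)
(x₁, y₁) = (251, 30);  251² − 70·30² = 1 ✓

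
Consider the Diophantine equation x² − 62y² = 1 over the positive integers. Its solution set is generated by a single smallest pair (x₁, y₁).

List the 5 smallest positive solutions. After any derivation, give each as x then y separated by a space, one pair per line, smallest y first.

63 8
7937 1008
999999 127000
125991937 16000992
15873984063 2015997992

[7; 1,6,1,14] for √62; ℓ=4 ⇒ convergent index 3
a_0=7:  p_0=7·1+0=7,  q_0=7·0+1=1
…
a_2=6:  p_2=6·8+7=55,  q_2=6·1+1=7
a_3=1:  p_3=1·55+8=63,  q_3=1·7+1=8
(x₁, y₁) = (63, 8);  63² − 62·8² = 1 ✓
k=2:  x_2 = 63·63+62·8·8 = 7937,  y_2 = 63·8+8·63 = 1008
k=3:  x_3 = 63·7937+62·8·1008 = 999999,  y_3 = 63·1008+8·7937 = 127000
k=4:  x_4 = 63·999999+62·8·127000 = 125991937,  y_4 = 63·127000+8·999999 = 16000992
k=5:  x_5 = 63·125991937+62·8·16000992 = 15873984063,  y_5 = 63·16000992+8·125991937 = 2015997992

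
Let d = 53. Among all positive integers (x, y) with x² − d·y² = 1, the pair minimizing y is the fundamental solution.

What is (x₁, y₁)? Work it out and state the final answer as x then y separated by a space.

[7; 3,1,1,3,14] for √53; ℓ=5 ⇒ convergent index 9
a_0=7:  p_0=7·1+0=7,  q_0=7·0+1=1
a_1=3:  p_1=3·7+1=22,  q_1=3·1+0=3
a_2=1:  p_2=1·22+7=29,  q_2=1·3+1=4
a_3=1:  p_3=1·29+22=51,  q_3=1·4+3=7
a_4=3:  p_4=3·51+29=182,  q_4=3·7+4=25
a_5=14:  p_5=14·182+51=2599,  q_5=14·25+7=357
…
a_7=1:  p_7=1·7979+2599=10578,  q_7=1·1096+357=1453
a_8=1:  p_8=1·10578+7979=18557,  q_8=1·1453+1096=2549
a_9=3:  p_9=3·18557+10578=66249,  q_9=3·2549+1453=9100
fundamental: x₁=66249, y₁=9100  (since 4388930001 − 53·82810000 = 1)

66249 9100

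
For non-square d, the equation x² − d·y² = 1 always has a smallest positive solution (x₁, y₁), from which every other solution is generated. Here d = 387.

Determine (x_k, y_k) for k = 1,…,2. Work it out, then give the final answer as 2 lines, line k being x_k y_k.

d=387: √d = [19; 1,2,19,2,1,38] (ℓ=6, even), read p_5/q_5
step 0: (19, 1)  from 19·(1,0) + (0,1)
step 1: (20, 1)  from 1·(19,1) + (1,0)
step 2: (59, 3)  from 2·(20,1) + (19,1)
step 3: (1141, 58)  from 19·(59,3) + (20,1)
step 4: (2341, 119)  from 2·(1141,58) + (59,3)
step 5: (3482, 177)  from 1·(2341,119) + (1141,58)
→ (3482, 177).  Check: 3482²=12124324, 387·177²=12124323, difference 1.
k=2:  x_2 = 3482·3482+387·177·177 = 24248647,  y_2 = 3482·177+177·3482 = 1232628

3482 177
24248647 1232628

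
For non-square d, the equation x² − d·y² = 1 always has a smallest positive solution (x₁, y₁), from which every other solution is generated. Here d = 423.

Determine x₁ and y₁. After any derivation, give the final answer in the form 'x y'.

√423 = [20; 1,1,3,4,3,1,1,40, …], period ℓ=8 (even) → k=7
a_0=20:  p_0=20·1+0=20,  q_0=20·0+1=1
a_1=1:  p_1=1·20+1=21,  q_1=1·1+0=1
a_2=1:  p_2=1·21+20=41,  q_2=1·1+1=2
a_3=3:  p_3=3·41+21=144,  q_3=3·2+1=7
…
a_6=1:  p_6=1·1995+617=2612,  q_6=1·97+30=127
a_7=1:  p_7=1·2612+1995=4607,  q_7=1·127+97=224
(x₁, y₁) = (4607, 224);  4607² − 423·224² = 1 ✓

4607 224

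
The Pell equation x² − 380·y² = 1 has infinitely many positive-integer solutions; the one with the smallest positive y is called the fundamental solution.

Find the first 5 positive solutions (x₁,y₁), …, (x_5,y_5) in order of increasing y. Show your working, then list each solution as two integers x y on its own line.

√380 → a₀=19, period (2,38); ℓ=2 even so k=1
step 0: (19, 1)  from 19·(1,0) + (0,1)
step 1: (39, 2)  from 2·(19,1) + (1,0)
fundamental: x₁=39, y₁=2  (since 1521 − 380·4 = 1)
(x_2, y_2) = (39·39 + 380·2·2, 39·2 + 2·39) = (3041, 156)
(x_3, y_3) = (39·3041 + 380·2·156, 39·156 + 2·3041) = (237159, 12166)
(x_4, y_4) = (39·237159 + 380·2·12166, 39·12166 + 2·237159) = (18495361, 948792)
(x_5, y_5) = (39·18495361 + 380·2·948792, 39·948792 + 2·18495361) = (1442400999, 73993610)

39 2
3041 156
237159 12166
18495361 948792
1442400999 73993610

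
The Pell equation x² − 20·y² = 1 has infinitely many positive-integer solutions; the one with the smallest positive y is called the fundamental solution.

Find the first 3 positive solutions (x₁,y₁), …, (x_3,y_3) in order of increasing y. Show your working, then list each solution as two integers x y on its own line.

d=20: √d = [4; 2,8] (ℓ=2, even), read p_1/q_1
a_0=4:  p_0=4·1+0=4,  q_0=4·0+1=1
a_1=2:  p_1=2·4+1=9,  q_1=2·1+0=2
(x₁, y₁) = (9, 2);  9² − 20·2² = 1 ✓
k=2:  x_2 = 9·9+20·2·2 = 161,  y_2 = 9·2+2·9 = 36
k=3:  x_3 = 9·161+20·2·36 = 2889,  y_3 = 9·36+2·161 = 646

9 2
161 36
2889 646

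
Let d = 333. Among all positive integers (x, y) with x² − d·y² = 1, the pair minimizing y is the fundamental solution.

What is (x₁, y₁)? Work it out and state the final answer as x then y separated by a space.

√333 = [18; 4,36, …], period ℓ=2 (even) → k=1
step 0: (18, 1)  from 18·(1,0) + (0,1)
step 1: (73, 4)  from 4·(18,1) + (1,0)
(x₁, y₁) = (73, 4);  73² − 333·4² = 1 ✓

73 4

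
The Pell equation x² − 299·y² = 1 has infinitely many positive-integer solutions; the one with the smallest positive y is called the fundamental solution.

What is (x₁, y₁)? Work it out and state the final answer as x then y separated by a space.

415 24

d=299: √d = [17; 3,2,3,34] (ℓ=4, even), read p_3/q_3
a_0=17:  p_0=17·1+0=17,  q_0=17·0+1=1
a_1=3:  p_1=3·17+1=52,  q_1=3·1+0=3
a_2=2:  p_2=2·52+17=121,  q_2=2·3+1=7
a_3=3:  p_3=3·121+52=415,  q_3=3·7+3=24
→ (415, 24).  Check: 415²=172225, 299·24²=172224, difference 1.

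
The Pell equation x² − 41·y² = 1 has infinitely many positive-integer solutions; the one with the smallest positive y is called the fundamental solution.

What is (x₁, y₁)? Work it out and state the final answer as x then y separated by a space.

2049 320

d=41: √d = [6; 2,2,12] (ℓ=3, odd), read p_5/q_5
k=0  a_k=6  p_k/q_k = 6/1
…
k=4  a_k=2  p_k/q_k = 826/129
k=5  a_k=2  p_k/q_k = 2049/320
fundamental: x₁=2049, y₁=320  (since 4198401 − 41·102400 = 1)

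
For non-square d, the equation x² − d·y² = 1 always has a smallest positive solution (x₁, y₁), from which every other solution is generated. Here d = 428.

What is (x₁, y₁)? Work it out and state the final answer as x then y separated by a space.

d=428: √d = [20; 1,2,4,1,5,10,5,1,4,2,1,40] (ℓ=12, even), read p_11/q_11
a_0=20:  p_0=20·1+0=20,  q_0=20·0+1=1
a_1=1:  p_1=1·20+1=21,  q_1=1·1+0=1
…
a_3=4:  p_3=4·62+21=269,  q_3=4·3+1=13
a_4=1:  p_4=1·269+62=331,  q_4=1·13+3=16
…
a_6=10:  p_6=10·1924+331=19571,  q_6=10·93+16=946
a_7=5:  p_7=5·19571+1924=99779,  q_7=5·946+93=4823
a_8=1:  p_8=1·99779+19571=119350,  q_8=1·4823+946=5769
a_9=4:  p_9=4·119350+99779=577179,  q_9=4·5769+4823=27899
a_10=2:  p_10=2·577179+119350=1273708,  q_10=2·27899+5769=61567
a_11=1:  p_11=1·1273708+577179=1850887,  q_11=1·61567+27899=89466
fundamental: x₁=1850887, y₁=89466  (since 3425782686769 − 428·8004165156 = 1)

1850887 89466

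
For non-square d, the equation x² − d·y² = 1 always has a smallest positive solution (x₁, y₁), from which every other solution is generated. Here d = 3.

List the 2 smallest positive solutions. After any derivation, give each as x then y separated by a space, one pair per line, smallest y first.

d=3: √d = [1; 1,2] (ℓ=2, even), read p_1/q_1
i=0: a=1 ⇒ p=1, q=1
i=1: a=1 ⇒ p=2, q=1
fundamental: x₁=2, y₁=1  (since 4 − 3·1 = 1)
k=2:  x_2 = 2·2+3·1·1 = 7,  y_2 = 2·1+1·2 = 4

2 1
7 4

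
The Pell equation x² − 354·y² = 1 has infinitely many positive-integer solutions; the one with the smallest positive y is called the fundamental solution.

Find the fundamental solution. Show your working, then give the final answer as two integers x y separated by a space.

[18; 1,4,2,2,18,2,2,4,1,36] for √354; ℓ=10 ⇒ convergent index 9
step 0: (18, 1)  from 18·(1,0) + (0,1)
…
step 7: (47771, 2539)  from 2·(19210,1021) + (9351,497)
step 8: (210294, 11177)  from 4·(47771,2539) + (19210,1021)
step 9: (258065, 13716)  from 1·(210294,11177) + (47771,2539)
fundamental: x₁=258065, y₁=13716  (since 66597544225 − 354·188128656 = 1)

258065 13716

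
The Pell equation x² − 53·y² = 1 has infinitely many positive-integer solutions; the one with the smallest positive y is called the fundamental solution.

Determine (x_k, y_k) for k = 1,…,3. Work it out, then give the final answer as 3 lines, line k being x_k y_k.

√53 = [7; 3,1,1,3,14, …], period ℓ=5 (odd) → k=9
a_0=7:  p_0=7·1+0=7,  q_0=7·0+1=1
a_1=3:  p_1=3·7+1=22,  q_1=3·1+0=3
…
a_3=1:  p_3=1·29+22=51,  q_3=1·4+3=7
a_4=3:  p_4=3·51+29=182,  q_4=3·7+4=25
…
a_8=1:  p_8=1·10578+7979=18557,  q_8=1·1453+1096=2549
a_9=3:  p_9=3·18557+10578=66249,  q_9=3·2549+1453=9100
→ (66249, 9100).  Check: 66249²=4388930001, 53·9100²=4388930000, difference 1.
n=2: (66249,9100)∘(66249,9100) = (66249·66249+53·9100·9100, 66249·9100+9100·66249) = (8777860001,1205731800)
n=3: (8777860001,1205731800)∘(66249,9100) = (66249·8777860001+53·9100·1205731800, 66249·1205731800+9100·8777860001) = (1163048894346249,159757052027300)

66249 9100
8777860001 1205731800
1163048894346249 159757052027300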